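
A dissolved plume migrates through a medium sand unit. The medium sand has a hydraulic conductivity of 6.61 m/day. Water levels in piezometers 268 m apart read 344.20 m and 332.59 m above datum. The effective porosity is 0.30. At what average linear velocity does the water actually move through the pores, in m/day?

Hydraulic gradient i = (344.20 − 332.59) / 268 = 11.61 / 268 = 0.04332.
Darcy flux q = K · i = 6.610 × 0.04332 = 0.2864 m/day.
Seepage velocity v = q / n_e = 0.2864 / 0.30 = 0.9545 m/day.

0.955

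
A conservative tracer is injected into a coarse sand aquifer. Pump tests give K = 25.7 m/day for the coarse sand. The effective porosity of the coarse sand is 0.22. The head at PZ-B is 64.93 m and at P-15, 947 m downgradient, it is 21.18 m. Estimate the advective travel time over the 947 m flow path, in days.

175

Hydraulic gradient i = (64.93 − 21.18) / 947 = 43.75 / 947 = 0.04620.
Darcy flux q = K · i = 25.70 × 0.04620 = 1.187 m/day.
Seepage velocity v = q / n_e = 1.187 / 0.22 = 5.397 m/day.
Travel time t = L / v = 947 / 5.397 = 175.5 days.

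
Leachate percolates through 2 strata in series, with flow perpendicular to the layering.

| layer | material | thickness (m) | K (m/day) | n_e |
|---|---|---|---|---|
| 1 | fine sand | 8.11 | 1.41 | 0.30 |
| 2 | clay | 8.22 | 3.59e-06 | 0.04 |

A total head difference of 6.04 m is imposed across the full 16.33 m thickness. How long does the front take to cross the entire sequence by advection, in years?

With flow normal to the layers, continuity requires the same specific discharge q through every layer.
Σ(b_i/K_i) = 8.11/1.41 + 8.22/3.59e-06 = 2.290e+06 d.
q = Δh / Σ(b_i/K_i) = 6.04 / 2.290e+06 = 2.638e-06 m/day.
In each layer the seepage velocity is v_i = q/n_i, so the layer transit time is t_i = b_i·n_i / q:
  layer 1 (fine sand): t_1 = 8.11 × 0.30 / 2.638e-06 = 9.223e+05 d
  layer 2 (clay): t_2 = 8.22 × 0.04 / 2.638e-06 = 1.246e+05 d
Total t = Σ t_i = 1.047e+06 days = 2866 years.

2870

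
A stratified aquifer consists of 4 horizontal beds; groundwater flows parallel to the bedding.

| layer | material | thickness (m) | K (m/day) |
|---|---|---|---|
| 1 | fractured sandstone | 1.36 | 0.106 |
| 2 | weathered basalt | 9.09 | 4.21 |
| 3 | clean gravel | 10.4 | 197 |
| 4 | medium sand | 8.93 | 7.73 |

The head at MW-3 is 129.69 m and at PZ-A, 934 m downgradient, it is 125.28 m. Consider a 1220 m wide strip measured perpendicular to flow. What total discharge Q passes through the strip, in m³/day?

12400

Flow is parallel to layering, so each bed carries its own Darcy discharge and the transmissivities add.
Σ(K_i·b_i) = 0.106×1.36 + 4.21×9.09 + 197×10.4 + 7.73×8.93 = 2156 m²/day.
Hydraulic gradient i = (129.69 − 125.28) / 934 = 4.41 / 934 = 0.004722.
Q = Σ(K_i·b_i) · W · i = 2156 × 1220 × 0.004722 = 12421 m³/day.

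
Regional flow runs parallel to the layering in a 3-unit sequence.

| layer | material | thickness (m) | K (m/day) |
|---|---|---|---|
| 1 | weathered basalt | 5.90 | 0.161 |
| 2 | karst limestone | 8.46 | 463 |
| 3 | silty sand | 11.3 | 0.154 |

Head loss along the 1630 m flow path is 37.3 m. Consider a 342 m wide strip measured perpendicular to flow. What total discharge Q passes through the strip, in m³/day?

30700

Flow is parallel to layering, so each bed carries its own Darcy discharge and the transmissivities add.
Σ(K_i·b_i) = 0.161×5.90 + 463×8.46 + 0.154×11.3 = 3920 m²/day.
Hydraulic gradient i = Δh / L = 37.3 / 1630 = 0.02288.
Q = Σ(K_i·b_i) · W · i = 3920 × 342 × 0.02288 = 30676 m³/day.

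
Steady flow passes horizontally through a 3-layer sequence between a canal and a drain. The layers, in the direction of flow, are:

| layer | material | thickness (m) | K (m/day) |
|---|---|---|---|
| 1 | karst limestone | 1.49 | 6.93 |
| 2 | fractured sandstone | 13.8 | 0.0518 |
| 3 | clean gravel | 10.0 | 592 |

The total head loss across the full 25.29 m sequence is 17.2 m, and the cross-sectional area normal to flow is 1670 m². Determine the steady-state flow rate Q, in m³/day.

Flow is perpendicular to layering, so the layers act in series and the equivalent K is the thickness-weighted harmonic mean.
Total thickness L = 1.49 + 13.8 + 10.0 = 25.29 m.
Σ(b_i/K_i) = 1.49/6.93 + 13.8/0.0518 + 10.0/592 = 266.6 d.
K_eq = L / Σ(b_i/K_i) = 25.29 / 266.6 = 0.09485 m/day.
Q = K_eq · A · (Δh/L) = 0.09485 × 1670 × (17.2/25.29) = 107.7 m³/day.

108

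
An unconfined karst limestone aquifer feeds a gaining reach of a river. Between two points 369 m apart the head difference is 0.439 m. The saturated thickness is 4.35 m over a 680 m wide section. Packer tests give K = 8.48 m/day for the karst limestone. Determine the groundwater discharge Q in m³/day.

Cross-sectional area A = 680 × 4.35 = 2958 m².
Hydraulic gradient i = Δh / L = 0.439 / 369 = 0.001190.
Darcy's law: Q = K · A · i = 8.480 × 2958 × 0.001190 = 29.84 m³/day.

29.8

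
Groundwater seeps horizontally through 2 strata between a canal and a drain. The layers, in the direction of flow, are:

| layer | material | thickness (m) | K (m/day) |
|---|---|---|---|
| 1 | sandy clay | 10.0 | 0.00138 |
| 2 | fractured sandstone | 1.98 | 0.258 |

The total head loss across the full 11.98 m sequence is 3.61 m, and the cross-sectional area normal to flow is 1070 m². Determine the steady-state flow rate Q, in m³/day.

Flow is perpendicular to layering, so the layers act in series and the equivalent K is the thickness-weighted harmonic mean.
Total thickness L = 10.0 + 1.98 = 11.98 m.
Σ(b_i/K_i) = 10.0/0.00138 + 1.98/0.258 = 7254 d.
K_eq = L / Σ(b_i/K_i) = 11.98 / 7254 = 0.001651 m/day.
Q = K_eq · A · (Δh/L) = 0.001651 × 1070 × (3.61/11.98) = 0.5325 m³/day.

0.532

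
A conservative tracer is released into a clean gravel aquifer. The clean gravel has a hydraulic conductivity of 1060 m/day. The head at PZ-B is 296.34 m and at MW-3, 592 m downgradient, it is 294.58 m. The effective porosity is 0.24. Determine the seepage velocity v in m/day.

13.1

Hydraulic gradient i = (296.34 − 294.58) / 592 = 1.76 / 592 = 0.002973.
Darcy flux q = K · i = 1060 × 0.002973 = 3.151 m/day.
Seepage velocity v = q / n_e = 3.151 / 0.24 = 13.13 m/day.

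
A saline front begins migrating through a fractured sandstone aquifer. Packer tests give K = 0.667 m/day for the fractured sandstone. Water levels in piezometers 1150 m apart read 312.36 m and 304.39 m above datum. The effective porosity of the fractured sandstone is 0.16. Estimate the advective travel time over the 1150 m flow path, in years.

109

Hydraulic gradient i = (312.36 − 304.39) / 1150 = 7.97 / 1150 = 0.006930.
Darcy flux q = K · i = 0.6670 × 0.006930 = 0.004623 m/day.
Seepage velocity v = q / n_e = 0.004623 / 0.16 = 0.02889 m/day.
Travel time t = L / v = 1150 / 0.02889 = 39804 days = 109.0 years.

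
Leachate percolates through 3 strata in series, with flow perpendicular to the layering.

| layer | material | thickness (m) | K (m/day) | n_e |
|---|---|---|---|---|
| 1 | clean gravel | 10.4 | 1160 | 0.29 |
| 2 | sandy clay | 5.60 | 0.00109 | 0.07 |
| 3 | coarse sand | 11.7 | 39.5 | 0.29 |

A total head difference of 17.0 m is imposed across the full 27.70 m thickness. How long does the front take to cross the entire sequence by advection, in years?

5.63

With flow normal to the layers, continuity requires the same specific discharge q through every layer.
Σ(b_i/K_i) = 10.4/1160 + 5.60/0.00109 + 11.7/39.5 = 5138 d.
q = Δh / Σ(b_i/K_i) = 17.0 / 5138 = 0.003309 m/day.
In each layer the seepage velocity is v_i = q/n_i, so the layer transit time is t_i = b_i·n_i / q:
  layer 1 (clean gravel): t_1 = 10.4 × 0.29 / 0.003309 = 911.5 d
  layer 2 (sandy clay): t_2 = 5.60 × 0.07 / 0.003309 = 118.5 d
  layer 3 (coarse sand): t_3 = 11.7 × 0.29 / 0.003309 = 1025 d
Total t = Σ t_i = 2055 days = 5.628 years.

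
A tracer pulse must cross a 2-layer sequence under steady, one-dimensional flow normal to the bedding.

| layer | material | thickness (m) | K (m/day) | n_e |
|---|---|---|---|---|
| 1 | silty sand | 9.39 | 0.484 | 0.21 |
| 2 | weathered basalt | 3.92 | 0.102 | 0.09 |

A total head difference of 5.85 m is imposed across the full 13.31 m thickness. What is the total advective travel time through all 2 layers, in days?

23.0

With flow normal to the layers, continuity requires the same specific discharge q through every layer.
Σ(b_i/K_i) = 9.39/0.484 + 3.92/0.102 = 57.83 d.
q = Δh / Σ(b_i/K_i) = 5.85 / 57.83 = 0.1012 m/day.
In each layer the seepage velocity is v_i = q/n_i, so the layer transit time is t_i = b_i·n_i / q:
  layer 1 (silty sand): t_1 = 9.39 × 0.21 / 0.1012 = 19.49 d
  layer 2 (weathered basalt): t_2 = 3.92 × 0.09 / 0.1012 = 3.488 d
Total t = Σ t_i = 22.98 days.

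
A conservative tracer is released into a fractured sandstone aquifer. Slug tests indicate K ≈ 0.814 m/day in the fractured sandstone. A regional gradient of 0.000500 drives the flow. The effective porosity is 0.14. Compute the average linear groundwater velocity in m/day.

0.00291

Hydraulic gradient i = 0.000500.
Darcy flux q = K · i = 0.8140 × 0.0005000 = 0.0004070 m/day.
Seepage velocity v = q / n_e = 0.0004070 / 0.14 = 0.002907 m/day.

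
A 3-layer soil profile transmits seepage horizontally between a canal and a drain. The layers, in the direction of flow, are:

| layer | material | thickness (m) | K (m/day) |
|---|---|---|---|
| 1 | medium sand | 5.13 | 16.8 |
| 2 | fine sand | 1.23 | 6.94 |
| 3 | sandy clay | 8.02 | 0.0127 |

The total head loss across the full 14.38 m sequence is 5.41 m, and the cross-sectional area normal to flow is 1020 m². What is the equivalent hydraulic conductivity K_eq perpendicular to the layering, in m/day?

Flow is perpendicular to layering, so the layers act in series and the equivalent K is the thickness-weighted harmonic mean.
Total thickness L = 5.13 + 1.23 + 8.02 = 14.38 m.
Σ(b_i/K_i) = 5.13/16.8 + 1.23/6.94 + 8.02/0.0127 = 632.0 d.
K_eq = L / Σ(b_i/K_i) = 14.38 / 632.0 = 0.02275 m/day.

0.0228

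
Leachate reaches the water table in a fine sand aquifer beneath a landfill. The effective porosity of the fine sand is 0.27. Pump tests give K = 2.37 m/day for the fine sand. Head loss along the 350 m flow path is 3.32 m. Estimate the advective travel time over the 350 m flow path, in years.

Hydraulic gradient i = Δh / L = 3.32 / 350 = 0.009486.
Darcy flux q = K · i = 2.370 × 0.009486 = 0.02248 m/day.
Seepage velocity v = q / n_e = 0.02248 / 0.27 = 0.08326 m/day.
Travel time t = L / v = 350 / 0.08326 = 4204 days = 11.51 years.

11.5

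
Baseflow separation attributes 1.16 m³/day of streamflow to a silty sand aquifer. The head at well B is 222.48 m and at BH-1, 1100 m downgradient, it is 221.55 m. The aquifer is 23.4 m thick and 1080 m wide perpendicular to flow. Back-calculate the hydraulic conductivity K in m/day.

0.0543

Cross-sectional area A = 1080 × 23.4 = 25272 m².
Hydraulic gradient i = (222.48 − 221.55) / 1100 = 0.93 / 1100 = 0.0008455.
From Q = K·A·i, K = Q / (A·i) = 1.16 / (25272 × 0.0008455) = 0.05429 m/day.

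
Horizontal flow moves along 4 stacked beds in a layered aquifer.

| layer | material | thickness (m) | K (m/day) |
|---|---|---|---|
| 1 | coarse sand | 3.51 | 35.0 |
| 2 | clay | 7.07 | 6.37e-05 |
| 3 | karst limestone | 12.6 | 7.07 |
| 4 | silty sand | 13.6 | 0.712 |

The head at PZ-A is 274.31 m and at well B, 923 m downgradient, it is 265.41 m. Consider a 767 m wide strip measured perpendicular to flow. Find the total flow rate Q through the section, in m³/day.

1640

Flow is parallel to layering, so each bed carries its own Darcy discharge and the transmissivities add.
Σ(K_i·b_i) = 35.0×3.51 + 6.37e-05×7.07 + 7.07×12.6 + 0.712×13.6 = 221.6 m²/day.
Hydraulic gradient i = (274.31 − 265.41) / 923 = 8.9 / 923 = 0.009642.
Q = Σ(K_i·b_i) · W · i = 221.6 × 767 × 0.009642 = 1639 m³/day.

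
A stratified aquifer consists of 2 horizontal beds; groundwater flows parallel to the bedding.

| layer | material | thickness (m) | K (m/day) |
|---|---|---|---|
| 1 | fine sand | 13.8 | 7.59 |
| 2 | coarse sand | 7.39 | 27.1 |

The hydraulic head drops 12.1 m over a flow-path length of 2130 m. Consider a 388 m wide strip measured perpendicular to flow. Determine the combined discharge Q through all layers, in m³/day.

672

Flow is parallel to layering, so each bed carries its own Darcy discharge and the transmissivities add.
Σ(K_i·b_i) = 7.59×13.8 + 27.1×7.39 = 305.0 m²/day.
Hydraulic gradient i = Δh / L = 12.1 / 2130 = 0.005681.
Q = Σ(K_i·b_i) · W · i = 305.0 × 388 × 0.005681 = 672.3 m³/day.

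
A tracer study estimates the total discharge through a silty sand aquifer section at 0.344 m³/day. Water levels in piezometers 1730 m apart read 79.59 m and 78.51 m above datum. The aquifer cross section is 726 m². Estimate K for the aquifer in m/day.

Hydraulic gradient i = (79.59 − 78.51) / 1730 = 1.08 / 1730 = 0.0006243.
From Q = K·A·i, K = Q / (A·i) = 0.344 / (726.0 × 0.0006243) = 0.7590 m/day.

0.759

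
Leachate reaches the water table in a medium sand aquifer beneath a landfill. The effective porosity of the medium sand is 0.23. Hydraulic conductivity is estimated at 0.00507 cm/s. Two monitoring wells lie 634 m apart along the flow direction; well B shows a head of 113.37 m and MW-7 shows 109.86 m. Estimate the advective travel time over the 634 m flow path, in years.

16.5

Convert K: 0.00507 cm/s × 864 = 4.380 m/day.
Hydraulic gradient i = (113.37 − 109.86) / 634 = 3.51 / 634 = 0.005536.
Darcy flux q = K · i = 4.380 × 0.005536 = 0.02425 m/day.
Seepage velocity v = q / n_e = 0.02425 / 0.23 = 0.1054 m/day.
Travel time t = L / v = 634 / 0.1054 = 6013 days = 16.46 years.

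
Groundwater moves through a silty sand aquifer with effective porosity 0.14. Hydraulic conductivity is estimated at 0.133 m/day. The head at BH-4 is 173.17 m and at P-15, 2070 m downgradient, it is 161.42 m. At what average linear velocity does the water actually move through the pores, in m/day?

0.00539

Hydraulic gradient i = (173.17 − 161.42) / 2070 = 11.75 / 2070 = 0.005676.
Darcy flux q = K · i = 0.1330 × 0.005676 = 0.0007550 m/day.
Seepage velocity v = q / n_e = 0.0007550 / 0.14 = 0.005393 m/day.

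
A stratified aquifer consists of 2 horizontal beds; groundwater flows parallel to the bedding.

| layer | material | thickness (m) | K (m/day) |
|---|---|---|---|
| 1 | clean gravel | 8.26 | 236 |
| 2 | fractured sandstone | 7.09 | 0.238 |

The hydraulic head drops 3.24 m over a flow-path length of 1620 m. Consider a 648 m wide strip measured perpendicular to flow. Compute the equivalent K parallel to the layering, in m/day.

127

Flow is parallel to layering, so each bed carries its own Darcy discharge and the transmissivities add.
Σ(K_i·b_i) = 236×8.26 + 0.238×7.09 = 1951 m²/day.
Total thickness b = 15.35 m, so K_eq = Σ(K_i·b_i)/b = 127.1 m/day.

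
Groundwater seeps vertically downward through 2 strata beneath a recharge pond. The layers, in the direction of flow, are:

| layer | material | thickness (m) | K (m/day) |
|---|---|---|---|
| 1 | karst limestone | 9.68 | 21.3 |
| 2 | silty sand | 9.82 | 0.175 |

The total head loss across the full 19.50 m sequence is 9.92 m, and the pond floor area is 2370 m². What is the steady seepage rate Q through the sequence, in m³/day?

416

Flow is perpendicular to layering, so the layers act in series and the equivalent K is the thickness-weighted harmonic mean.
Total thickness L = 9.68 + 9.82 = 19.50 m.
Σ(b_i/K_i) = 9.68/21.3 + 9.82/0.175 = 56.57 d.
K_eq = L / Σ(b_i/K_i) = 19.50 / 56.57 = 0.3447 m/day.
Q = K_eq · A · (Δh/L) = 0.3447 × 2370 × (9.92/19.50) = 415.6 m³/day.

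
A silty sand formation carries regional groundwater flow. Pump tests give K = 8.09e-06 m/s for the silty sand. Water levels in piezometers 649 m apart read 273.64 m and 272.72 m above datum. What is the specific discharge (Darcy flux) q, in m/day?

Convert K: 8.09e-06 m/s × 86400 = 0.6990 m/day.
Hydraulic gradient i = (273.64 − 272.72) / 649 = 0.92 / 649 = 0.001418.
Specific discharge q = K · i = 0.6990 × 0.001418 = 0.0009908 m/day.

0.000991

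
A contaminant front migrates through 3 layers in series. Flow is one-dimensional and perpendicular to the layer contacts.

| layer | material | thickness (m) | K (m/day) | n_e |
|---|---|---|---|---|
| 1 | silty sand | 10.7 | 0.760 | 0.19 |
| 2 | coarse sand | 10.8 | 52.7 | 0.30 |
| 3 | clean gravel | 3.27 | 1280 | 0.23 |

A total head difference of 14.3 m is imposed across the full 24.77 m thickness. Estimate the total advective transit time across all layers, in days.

With flow normal to the layers, continuity requires the same specific discharge q through every layer.
Σ(b_i/K_i) = 10.7/0.760 + 10.8/52.7 + 3.27/1280 = 14.29 d.
q = Δh / Σ(b_i/K_i) = 14.3 / 14.29 = 1.001 m/day.
In each layer the seepage velocity is v_i = q/n_i, so the layer transit time is t_i = b_i·n_i / q:
  layer 1 (silty sand): t_1 = 10.7 × 0.19 / 1.001 = 2.031 d
  layer 2 (coarse sand): t_2 = 10.8 × 0.30 / 1.001 = 3.237 d
  layer 3 (clean gravel): t_3 = 3.27 × 0.23 / 1.001 = 0.7514 d
Total t = Σ t_i = 6.019 days.

6.02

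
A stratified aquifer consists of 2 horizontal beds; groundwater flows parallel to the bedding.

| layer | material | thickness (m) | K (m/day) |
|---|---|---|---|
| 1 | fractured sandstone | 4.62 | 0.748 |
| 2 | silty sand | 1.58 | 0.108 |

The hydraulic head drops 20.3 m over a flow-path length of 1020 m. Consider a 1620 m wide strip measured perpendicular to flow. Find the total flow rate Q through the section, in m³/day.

Flow is parallel to layering, so each bed carries its own Darcy discharge and the transmissivities add.
Σ(K_i·b_i) = 0.748×4.62 + 0.108×1.58 = 3.626 m²/day.
Hydraulic gradient i = Δh / L = 20.3 / 1020 = 0.01990.
Q = Σ(K_i·b_i) · W · i = 3.626 × 1620 × 0.01990 = 116.9 m³/day.

117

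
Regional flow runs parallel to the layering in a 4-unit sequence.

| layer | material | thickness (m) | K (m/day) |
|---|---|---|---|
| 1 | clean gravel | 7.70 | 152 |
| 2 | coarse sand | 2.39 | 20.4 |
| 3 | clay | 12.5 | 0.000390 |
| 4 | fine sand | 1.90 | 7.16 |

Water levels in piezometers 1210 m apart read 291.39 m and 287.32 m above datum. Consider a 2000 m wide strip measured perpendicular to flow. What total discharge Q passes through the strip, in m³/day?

8290

Flow is parallel to layering, so each bed carries its own Darcy discharge and the transmissivities add.
Σ(K_i·b_i) = 152×7.70 + 20.4×2.39 + 0.000390×12.5 + 7.16×1.90 = 1233 m²/day.
Hydraulic gradient i = (291.39 − 287.32) / 1210 = 4.07 / 1210 = 0.003364.
Q = Σ(K_i·b_i) · W · i = 1233 × 2000 × 0.003364 = 8293 m³/day.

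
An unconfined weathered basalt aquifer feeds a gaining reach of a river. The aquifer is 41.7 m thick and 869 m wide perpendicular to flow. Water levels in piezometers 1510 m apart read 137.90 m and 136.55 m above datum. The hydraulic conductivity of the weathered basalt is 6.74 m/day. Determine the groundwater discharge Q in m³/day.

Cross-sectional area A = 869 × 41.7 = 36237 m².
Hydraulic gradient i = (137.90 − 136.55) / 1510 = 1.35 / 1510 = 0.0008940.
Darcy's law: Q = K · A · i = 6.740 × 36237 × 0.0008940 = 218.4 m³/day.

218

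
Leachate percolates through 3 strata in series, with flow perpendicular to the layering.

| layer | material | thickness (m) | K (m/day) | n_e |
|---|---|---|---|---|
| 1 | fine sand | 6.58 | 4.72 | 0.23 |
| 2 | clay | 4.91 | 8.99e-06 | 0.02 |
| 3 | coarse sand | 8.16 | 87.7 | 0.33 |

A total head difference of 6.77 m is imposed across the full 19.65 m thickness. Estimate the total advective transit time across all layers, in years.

951

With flow normal to the layers, continuity requires the same specific discharge q through every layer.
Σ(b_i/K_i) = 6.58/4.72 + 4.91/8.99e-06 + 8.16/87.7 = 5.462e+05 d.
q = Δh / Σ(b_i/K_i) = 6.77 / 5.462e+05 = 1.240e-05 m/day.
In each layer the seepage velocity is v_i = q/n_i, so the layer transit time is t_i = b_i·n_i / q:
  layer 1 (fine sand): t_1 = 6.58 × 0.23 / 1.240e-05 = 1.221e+05 d
  layer 2 (clay): t_2 = 4.91 × 0.02 / 1.240e-05 = 7922 d
  layer 3 (coarse sand): t_3 = 8.16 × 0.33 / 1.240e-05 = 2.172e+05 d
Total t = Σ t_i = 3.473e+05 days = 950.7 years.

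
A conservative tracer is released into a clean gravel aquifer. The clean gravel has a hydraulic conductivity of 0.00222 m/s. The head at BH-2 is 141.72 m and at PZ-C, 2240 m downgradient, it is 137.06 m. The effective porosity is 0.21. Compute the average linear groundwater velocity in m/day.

1.90

Convert K: 0.00222 m/s × 86400 = 191.8 m/day.
Hydraulic gradient i = (141.72 − 137.06) / 2240 = 4.66 / 2240 = 0.002080.
Darcy flux q = K · i = 191.8 × 0.002080 = 0.3990 m/day.
Seepage velocity v = q / n_e = 0.3990 / 0.21 = 1.900 m/day.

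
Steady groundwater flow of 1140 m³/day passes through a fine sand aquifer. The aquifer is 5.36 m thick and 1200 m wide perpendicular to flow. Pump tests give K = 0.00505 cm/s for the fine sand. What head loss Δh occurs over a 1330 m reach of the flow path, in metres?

Convert K: 0.00505 cm/s × 864 = 4.363 m/day.
Cross-sectional area A = 1200 × 5.36 = 6432 m².
From Q = K·A·i, i = Q / (K·A) = 1140 / (4.363 × 6432) = 0.04062.
Head loss Δh = i · L = 0.04062 × 1330 = 54.03 m.

54.0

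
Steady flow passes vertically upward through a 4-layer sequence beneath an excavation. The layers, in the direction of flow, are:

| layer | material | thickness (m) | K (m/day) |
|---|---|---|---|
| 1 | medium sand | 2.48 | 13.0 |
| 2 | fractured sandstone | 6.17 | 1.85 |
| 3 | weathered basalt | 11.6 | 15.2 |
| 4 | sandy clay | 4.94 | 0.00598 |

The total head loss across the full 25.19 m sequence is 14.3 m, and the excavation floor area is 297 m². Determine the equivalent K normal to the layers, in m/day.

0.0303

Flow is perpendicular to layering, so the layers act in series and the equivalent K is the thickness-weighted harmonic mean.
Total thickness L = 2.48 + 6.17 + 11.6 + 4.94 = 25.19 m.
Σ(b_i/K_i) = 2.48/13.0 + 6.17/1.85 + 11.6/15.2 + 4.94/0.00598 = 830.4 d.
K_eq = L / Σ(b_i/K_i) = 25.19 / 830.4 = 0.03034 m/day.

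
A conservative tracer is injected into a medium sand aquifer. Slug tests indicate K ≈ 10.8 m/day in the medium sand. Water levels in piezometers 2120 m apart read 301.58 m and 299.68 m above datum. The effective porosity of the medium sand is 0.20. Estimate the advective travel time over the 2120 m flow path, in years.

Hydraulic gradient i = (301.58 − 299.68) / 2120 = 1.9 / 2120 = 0.0008962.
Darcy flux q = K · i = 10.80 × 0.0008962 = 0.009679 m/day.
Seepage velocity v = q / n_e = 0.009679 / 0.20 = 0.04840 m/day.
Travel time t = L / v = 2120 / 0.04840 = 43805 days = 119.9 years.

120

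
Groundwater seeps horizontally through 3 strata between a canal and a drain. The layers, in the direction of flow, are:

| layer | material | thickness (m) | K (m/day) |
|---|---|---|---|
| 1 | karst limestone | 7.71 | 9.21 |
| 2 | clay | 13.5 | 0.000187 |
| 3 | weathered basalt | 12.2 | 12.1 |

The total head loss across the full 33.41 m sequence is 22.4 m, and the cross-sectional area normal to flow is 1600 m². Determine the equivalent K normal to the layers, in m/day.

0.000463

Flow is perpendicular to layering, so the layers act in series and the equivalent K is the thickness-weighted harmonic mean.
Total thickness L = 7.71 + 13.5 + 12.2 = 33.41 m.
Σ(b_i/K_i) = 7.71/9.21 + 13.5/0.000187 + 12.2/12.1 = 72194 d.
K_eq = L / Σ(b_i/K_i) = 33.41 / 72194 = 0.0004628 m/day.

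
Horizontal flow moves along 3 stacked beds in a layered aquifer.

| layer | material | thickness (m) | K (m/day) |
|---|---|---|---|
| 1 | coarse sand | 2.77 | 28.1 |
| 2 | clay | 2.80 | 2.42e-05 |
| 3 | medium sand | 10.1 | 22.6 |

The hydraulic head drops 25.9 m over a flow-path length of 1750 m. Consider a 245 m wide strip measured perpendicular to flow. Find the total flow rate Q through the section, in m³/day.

Flow is parallel to layering, so each bed carries its own Darcy discharge and the transmissivities add.
Σ(K_i·b_i) = 28.1×2.77 + 2.42e-05×2.80 + 22.6×10.1 = 306.1 m²/day.
Hydraulic gradient i = Δh / L = 25.9 / 1750 = 0.01480.
Q = Σ(K_i·b_i) · W · i = 306.1 × 245 × 0.01480 = 1110 m³/day.

1110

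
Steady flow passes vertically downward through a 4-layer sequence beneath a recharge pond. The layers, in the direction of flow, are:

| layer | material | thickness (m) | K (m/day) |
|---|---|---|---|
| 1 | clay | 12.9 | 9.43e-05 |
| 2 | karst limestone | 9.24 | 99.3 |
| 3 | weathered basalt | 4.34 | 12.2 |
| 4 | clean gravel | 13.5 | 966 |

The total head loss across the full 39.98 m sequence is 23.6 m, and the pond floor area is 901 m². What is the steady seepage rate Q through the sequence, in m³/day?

Flow is perpendicular to layering, so the layers act in series and the equivalent K is the thickness-weighted harmonic mean.
Total thickness L = 12.9 + 9.24 + 4.34 + 13.5 = 39.98 m.
Σ(b_i/K_i) = 12.9/9.43e-05 + 9.24/99.3 + 4.34/12.2 + 13.5/966 = 1.368e+05 d.
K_eq = L / Σ(b_i/K_i) = 39.98 / 1.368e+05 = 0.0002923 m/day.
Q = K_eq · A · (Δh/L) = 0.0002923 × 901 × (23.6/39.98) = 0.1554 m³/day.

0.155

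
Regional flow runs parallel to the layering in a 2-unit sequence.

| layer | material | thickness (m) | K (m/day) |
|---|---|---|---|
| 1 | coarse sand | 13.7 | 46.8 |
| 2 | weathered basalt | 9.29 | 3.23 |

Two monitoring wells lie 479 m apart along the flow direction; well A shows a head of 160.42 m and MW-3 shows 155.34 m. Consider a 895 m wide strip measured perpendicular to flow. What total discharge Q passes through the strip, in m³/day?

Flow is parallel to layering, so each bed carries its own Darcy discharge and the transmissivities add.
Σ(K_i·b_i) = 46.8×13.7 + 3.23×9.29 = 671.2 m²/day.
Hydraulic gradient i = (160.42 − 155.34) / 479 = 5.08 / 479 = 0.01061.
Q = Σ(K_i·b_i) · W · i = 671.2 × 895 × 0.01061 = 6371 m³/day.

6370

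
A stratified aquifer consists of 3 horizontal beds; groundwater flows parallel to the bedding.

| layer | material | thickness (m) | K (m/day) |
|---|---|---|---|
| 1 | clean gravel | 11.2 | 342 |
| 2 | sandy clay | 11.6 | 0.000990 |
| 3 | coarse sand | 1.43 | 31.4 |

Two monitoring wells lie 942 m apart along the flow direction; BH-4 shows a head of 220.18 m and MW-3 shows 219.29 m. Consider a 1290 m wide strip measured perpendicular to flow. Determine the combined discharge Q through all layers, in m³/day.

Flow is parallel to layering, so each bed carries its own Darcy discharge and the transmissivities add.
Σ(K_i·b_i) = 342×11.2 + 0.000990×11.6 + 31.4×1.43 = 3875 m²/day.
Hydraulic gradient i = (220.18 − 219.29) / 942 = 0.89 / 942 = 0.0009448.
Q = Σ(K_i·b_i) · W · i = 3875 × 1290 × 0.0009448 = 4723 m³/day.

4720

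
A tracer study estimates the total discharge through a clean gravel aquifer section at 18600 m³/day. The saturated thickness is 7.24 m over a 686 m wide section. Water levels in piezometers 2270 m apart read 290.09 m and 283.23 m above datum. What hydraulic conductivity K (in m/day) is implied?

Cross-sectional area A = 686 × 7.24 = 4967 m².
Hydraulic gradient i = (290.09 − 283.23) / 2270 = 6.86 / 2270 = 0.003022.
From Q = K·A·i, K = Q / (A·i) = 18600 / (4967 × 0.003022) = 1239 m/day.

1240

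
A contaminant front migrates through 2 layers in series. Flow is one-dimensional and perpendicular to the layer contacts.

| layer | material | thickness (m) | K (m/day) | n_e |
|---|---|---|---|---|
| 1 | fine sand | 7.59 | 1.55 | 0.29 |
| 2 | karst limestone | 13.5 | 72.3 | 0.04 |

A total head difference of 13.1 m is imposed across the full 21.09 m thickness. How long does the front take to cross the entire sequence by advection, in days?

1.06

With flow normal to the layers, continuity requires the same specific discharge q through every layer.
Σ(b_i/K_i) = 7.59/1.55 + 13.5/72.3 = 5.083 d.
q = Δh / Σ(b_i/K_i) = 13.1 / 5.083 = 2.577 m/day.
In each layer the seepage velocity is v_i = q/n_i, so the layer transit time is t_i = b_i·n_i / q:
  layer 1 (fine sand): t_1 = 7.59 × 0.29 / 2.577 = 0.8541 d
  layer 2 (karst limestone): t_2 = 13.5 × 0.04 / 2.577 = 0.2095 d
Total t = Σ t_i = 1.064 days.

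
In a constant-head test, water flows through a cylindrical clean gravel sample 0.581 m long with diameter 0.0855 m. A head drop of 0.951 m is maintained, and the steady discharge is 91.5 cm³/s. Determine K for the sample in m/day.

841

Cross-sectional area A = π·(d/2)² = π × (0.0855/2)² = 0.005741 m².
Convert discharge: 91.5 cm³/s = 9.150e-05 m³/s.
Darcy's law rearranged: K = Q·L / (A·Δh) = 9.150e-05 × 0.581 / (0.005741 × 0.951) = 0.009736 m/s = 841.2 m/day.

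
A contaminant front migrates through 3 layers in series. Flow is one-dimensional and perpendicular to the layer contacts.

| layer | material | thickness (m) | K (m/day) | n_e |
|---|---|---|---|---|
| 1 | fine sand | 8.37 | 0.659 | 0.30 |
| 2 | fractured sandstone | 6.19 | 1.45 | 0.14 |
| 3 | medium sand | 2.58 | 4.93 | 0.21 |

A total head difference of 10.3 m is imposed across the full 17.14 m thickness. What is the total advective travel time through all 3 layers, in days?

6.66

With flow normal to the layers, continuity requires the same specific discharge q through every layer.
Σ(b_i/K_i) = 8.37/0.659 + 6.19/1.45 + 2.58/4.93 = 17.49 d.
q = Δh / Σ(b_i/K_i) = 10.3 / 17.49 = 0.5888 m/day.
In each layer the seepage velocity is v_i = q/n_i, so the layer transit time is t_i = b_i·n_i / q:
  layer 1 (fine sand): t_1 = 8.37 × 0.30 / 0.5888 = 4.265 d
  layer 2 (fractured sandstone): t_2 = 6.19 × 0.14 / 0.5888 = 1.472 d
  layer 3 (medium sand): t_3 = 2.58 × 0.21 / 0.5888 = 0.9202 d
Total t = Σ t_i = 6.657 days.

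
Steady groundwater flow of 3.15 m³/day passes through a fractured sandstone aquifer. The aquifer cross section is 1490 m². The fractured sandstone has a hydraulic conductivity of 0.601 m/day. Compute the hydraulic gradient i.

0.00352

From Q = K·A·i, i = Q / (K·A) = 3.15 / (0.6010 × 1490) = 0.003518.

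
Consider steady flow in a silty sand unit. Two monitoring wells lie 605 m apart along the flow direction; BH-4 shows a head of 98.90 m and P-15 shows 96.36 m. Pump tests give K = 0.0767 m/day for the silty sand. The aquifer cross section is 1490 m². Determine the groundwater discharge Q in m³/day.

0.480

Hydraulic gradient i = (98.90 − 96.36) / 605 = 2.54 / 605 = 0.004198.
Darcy's law: Q = K · A · i = 0.07670 × 1490 × 0.004198 = 0.4798 m³/day.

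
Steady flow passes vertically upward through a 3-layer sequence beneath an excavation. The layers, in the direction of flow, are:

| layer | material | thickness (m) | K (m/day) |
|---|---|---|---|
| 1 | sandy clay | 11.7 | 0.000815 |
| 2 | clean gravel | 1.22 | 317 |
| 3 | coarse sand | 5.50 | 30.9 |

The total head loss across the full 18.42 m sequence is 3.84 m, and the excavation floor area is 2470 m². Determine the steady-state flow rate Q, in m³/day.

Flow is perpendicular to layering, so the layers act in series and the equivalent K is the thickness-weighted harmonic mean.
Total thickness L = 11.7 + 1.22 + 5.50 = 18.42 m.
Σ(b_i/K_i) = 11.7/0.000815 + 1.22/317 + 5.50/30.9 = 14356 d.
K_eq = L / Σ(b_i/K_i) = 18.42 / 14356 = 0.001283 m/day.
Q = K_eq · A · (Δh/L) = 0.001283 × 2470 × (3.84/18.42) = 0.6607 m³/day.

0.661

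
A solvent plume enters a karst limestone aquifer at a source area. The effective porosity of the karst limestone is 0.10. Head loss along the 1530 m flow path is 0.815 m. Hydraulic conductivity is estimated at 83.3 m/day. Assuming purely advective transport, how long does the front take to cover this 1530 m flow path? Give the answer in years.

9.44

Hydraulic gradient i = Δh / L = 0.815 / 1530 = 0.0005327.
Darcy flux q = K · i = 83.30 × 0.0005327 = 0.04437 m/day.
Seepage velocity v = q / n_e = 0.04437 / 0.10 = 0.4437 m/day.
Travel time t = L / v = 1530 / 0.4437 = 3448 days = 9.440 years.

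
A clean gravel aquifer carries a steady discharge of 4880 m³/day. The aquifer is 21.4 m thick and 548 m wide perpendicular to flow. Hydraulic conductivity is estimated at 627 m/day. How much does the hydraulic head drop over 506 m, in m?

0.336

Cross-sectional area A = 548 × 21.4 = 11727 m².
From Q = K·A·i, i = Q / (K·A) = 4880 / (627.0 × 11727) = 0.0006637.
Head loss Δh = i · L = 0.0006637 × 506 = 0.3358 m.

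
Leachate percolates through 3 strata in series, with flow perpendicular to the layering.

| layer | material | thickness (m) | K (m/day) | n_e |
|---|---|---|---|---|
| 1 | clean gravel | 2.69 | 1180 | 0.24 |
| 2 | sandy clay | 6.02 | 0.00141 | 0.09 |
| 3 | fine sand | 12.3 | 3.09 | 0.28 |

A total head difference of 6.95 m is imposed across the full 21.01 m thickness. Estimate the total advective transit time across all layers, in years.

With flow normal to the layers, continuity requires the same specific discharge q through every layer.
Σ(b_i/K_i) = 2.69/1180 + 6.02/0.00141 + 12.3/3.09 = 4273 d.
q = Δh / Σ(b_i/K_i) = 6.95 / 4273 = 0.001626 m/day.
In each layer the seepage velocity is v_i = q/n_i, so the layer transit time is t_i = b_i·n_i / q:
  layer 1 (clean gravel): t_1 = 2.69 × 0.24 / 0.001626 = 397.0 d
  layer 2 (sandy clay): t_2 = 6.02 × 0.09 / 0.001626 = 333.1 d
  layer 3 (fine sand): t_3 = 12.3 × 0.28 / 0.001626 = 2118 d
Total t = Σ t_i = 2848 days = 7.797 years.

7.80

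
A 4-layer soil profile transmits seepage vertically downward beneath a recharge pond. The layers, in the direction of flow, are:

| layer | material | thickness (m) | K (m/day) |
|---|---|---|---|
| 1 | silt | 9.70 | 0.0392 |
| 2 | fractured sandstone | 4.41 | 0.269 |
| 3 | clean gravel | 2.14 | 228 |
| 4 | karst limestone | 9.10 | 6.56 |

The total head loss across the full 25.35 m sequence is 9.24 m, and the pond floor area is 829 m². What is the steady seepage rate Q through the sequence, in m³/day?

Flow is perpendicular to layering, so the layers act in series and the equivalent K is the thickness-weighted harmonic mean.
Total thickness L = 9.70 + 4.41 + 2.14 + 9.10 = 25.35 m.
Σ(b_i/K_i) = 9.70/0.0392 + 4.41/0.269 + 2.14/228 + 9.10/6.56 = 265.2 d.
K_eq = L / Σ(b_i/K_i) = 25.35 / 265.2 = 0.09557 m/day.
Q = K_eq · A · (Δh/L) = 0.09557 × 829 × (9.24/25.35) = 28.88 m³/day.

28.9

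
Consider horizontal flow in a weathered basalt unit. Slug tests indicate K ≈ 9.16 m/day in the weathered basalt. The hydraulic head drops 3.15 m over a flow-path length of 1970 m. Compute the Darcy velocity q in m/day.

Hydraulic gradient i = Δh / L = 3.15 / 1970 = 0.001599.
Specific discharge q = K · i = 9.160 × 0.001599 = 0.01465 m/day.

0.0146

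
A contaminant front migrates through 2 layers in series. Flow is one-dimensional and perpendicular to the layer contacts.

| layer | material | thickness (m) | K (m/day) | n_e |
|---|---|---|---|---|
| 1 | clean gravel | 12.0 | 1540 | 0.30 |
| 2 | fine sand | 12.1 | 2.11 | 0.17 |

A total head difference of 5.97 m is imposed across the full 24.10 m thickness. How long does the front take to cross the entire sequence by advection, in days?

With flow normal to the layers, continuity requires the same specific discharge q through every layer.
Σ(b_i/K_i) = 12.0/1540 + 12.1/2.11 = 5.742 d.
q = Δh / Σ(b_i/K_i) = 5.97 / 5.742 = 1.040 m/day.
In each layer the seepage velocity is v_i = q/n_i, so the layer transit time is t_i = b_i·n_i / q:
  layer 1 (clean gravel): t_1 = 12.0 × 0.30 / 1.040 = 3.463 d
  layer 2 (fine sand): t_2 = 12.1 × 0.17 / 1.040 = 1.979 d
Total t = Σ t_i = 5.441 days.

5.44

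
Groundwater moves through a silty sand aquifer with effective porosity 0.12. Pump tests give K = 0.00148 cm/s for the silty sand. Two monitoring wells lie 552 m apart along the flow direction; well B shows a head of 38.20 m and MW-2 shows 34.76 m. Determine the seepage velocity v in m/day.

Convert K: 0.00148 cm/s × 864 = 1.279 m/day.
Hydraulic gradient i = (38.20 − 34.76) / 552 = 3.44 / 552 = 0.006232.
Darcy flux q = K · i = 1.279 × 0.006232 = 0.007969 m/day.
Seepage velocity v = q / n_e = 0.007969 / 0.12 = 0.06641 m/day.

0.0664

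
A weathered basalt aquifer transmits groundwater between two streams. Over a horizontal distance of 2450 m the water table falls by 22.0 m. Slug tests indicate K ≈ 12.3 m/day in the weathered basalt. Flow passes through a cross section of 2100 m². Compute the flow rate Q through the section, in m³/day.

Hydraulic gradient i = Δh / L = 22.0 / 2450 = 0.008980.
Darcy's law: Q = K · A · i = 12.30 × 2100 × 0.008980 = 231.9 m³/day.

232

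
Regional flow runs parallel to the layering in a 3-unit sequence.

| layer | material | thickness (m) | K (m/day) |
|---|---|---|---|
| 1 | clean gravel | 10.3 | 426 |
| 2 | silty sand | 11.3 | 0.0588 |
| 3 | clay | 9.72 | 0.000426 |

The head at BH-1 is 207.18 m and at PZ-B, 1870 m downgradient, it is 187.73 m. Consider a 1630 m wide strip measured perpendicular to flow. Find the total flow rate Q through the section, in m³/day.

Flow is parallel to layering, so each bed carries its own Darcy discharge and the transmissivities add.
Σ(K_i·b_i) = 426×10.3 + 0.0588×11.3 + 0.000426×9.72 = 4388 m²/day.
Hydraulic gradient i = (207.18 − 187.73) / 1870 = 19.45 / 1870 = 0.01040.
Q = Σ(K_i·b_i) · W · i = 4388 × 1630 × 0.01040 = 74401 m³/day.

74400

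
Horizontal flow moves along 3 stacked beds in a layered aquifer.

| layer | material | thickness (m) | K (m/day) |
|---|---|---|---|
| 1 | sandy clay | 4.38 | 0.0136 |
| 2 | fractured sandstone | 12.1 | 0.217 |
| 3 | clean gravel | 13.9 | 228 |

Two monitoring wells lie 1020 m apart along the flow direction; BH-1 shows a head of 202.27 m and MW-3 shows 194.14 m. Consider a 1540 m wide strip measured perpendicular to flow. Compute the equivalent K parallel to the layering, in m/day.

104

Flow is parallel to layering, so each bed carries its own Darcy discharge and the transmissivities add.
Σ(K_i·b_i) = 0.0136×4.38 + 0.217×12.1 + 228×13.9 = 3172 m²/day.
Total thickness b = 30.38 m, so K_eq = Σ(K_i·b_i)/b = 104.4 m/day.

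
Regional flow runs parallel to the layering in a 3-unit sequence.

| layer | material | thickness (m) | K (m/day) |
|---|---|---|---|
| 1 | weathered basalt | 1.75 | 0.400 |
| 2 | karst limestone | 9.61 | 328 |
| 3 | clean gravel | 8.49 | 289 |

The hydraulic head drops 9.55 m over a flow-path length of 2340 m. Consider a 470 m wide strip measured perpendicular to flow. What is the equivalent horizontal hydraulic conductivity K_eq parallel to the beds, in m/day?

Flow is parallel to layering, so each bed carries its own Darcy discharge and the transmissivities add.
Σ(K_i·b_i) = 0.400×1.75 + 328×9.61 + 289×8.49 = 5606 m²/day.
Total thickness b = 19.85 m, so K_eq = Σ(K_i·b_i)/b = 282.4 m/day.

282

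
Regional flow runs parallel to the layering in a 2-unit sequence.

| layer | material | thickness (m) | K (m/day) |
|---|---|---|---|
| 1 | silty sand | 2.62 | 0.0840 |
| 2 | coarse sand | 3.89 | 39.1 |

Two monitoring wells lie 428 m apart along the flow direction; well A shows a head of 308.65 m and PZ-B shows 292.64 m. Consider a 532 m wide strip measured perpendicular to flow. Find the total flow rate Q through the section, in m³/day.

Flow is parallel to layering, so each bed carries its own Darcy discharge and the transmissivities add.
Σ(K_i·b_i) = 0.0840×2.62 + 39.1×3.89 = 152.3 m²/day.
Hydraulic gradient i = (308.65 − 292.64) / 428 = 16.01 / 428 = 0.03741.
Q = Σ(K_i·b_i) · W · i = 152.3 × 532 × 0.03741 = 3031 m³/day.

3030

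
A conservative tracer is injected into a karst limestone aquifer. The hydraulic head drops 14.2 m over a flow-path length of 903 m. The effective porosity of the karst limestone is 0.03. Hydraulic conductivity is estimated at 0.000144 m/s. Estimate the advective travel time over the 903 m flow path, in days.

138

Convert K: 0.000144 m/s × 86400 = 12.44 m/day.
Hydraulic gradient i = Δh / L = 14.2 / 903 = 0.01573.
Darcy flux q = K · i = 12.44 × 0.01573 = 0.1956 m/day.
Seepage velocity v = q / n_e = 0.1956 / 0.03 = 6.522 m/day.
Travel time t = L / v = 903 / 6.522 = 138.5 days.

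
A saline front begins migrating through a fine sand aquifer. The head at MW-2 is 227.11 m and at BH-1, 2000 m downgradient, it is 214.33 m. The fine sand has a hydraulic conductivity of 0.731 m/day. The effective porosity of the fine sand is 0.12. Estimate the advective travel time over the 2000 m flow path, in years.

Hydraulic gradient i = (227.11 − 214.33) / 2000 = 12.78 / 2000 = 0.006390.
Darcy flux q = K · i = 0.7310 × 0.006390 = 0.004671 m/day.
Seepage velocity v = q / n_e = 0.004671 / 0.12 = 0.03893 m/day.
Travel time t = L / v = 2000 / 0.03893 = 51380 days = 140.7 years.

141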